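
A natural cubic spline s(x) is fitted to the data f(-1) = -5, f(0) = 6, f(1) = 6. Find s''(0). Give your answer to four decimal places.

Put M_i = s'' at the i-th knot. Here h = (1, 1) and Δ = (11, 0), so the interior equations h_(i-1)·M_(i-1) + 2(h_(i-1)+h_i)·M_i + h_i·M_(i+1) = 6(Δ_i − Δ_(i-1)) read
  1·M_0 + 4·M_1 + 1·M_2 = 6(Δ_1 - Δ_0) = -66
Natural end conditions: M_0 = M_2 = 0.
Solving the tridiagonal system: M_0 = 0, M_1 = -33/2, M_2 = 0.

-16.5000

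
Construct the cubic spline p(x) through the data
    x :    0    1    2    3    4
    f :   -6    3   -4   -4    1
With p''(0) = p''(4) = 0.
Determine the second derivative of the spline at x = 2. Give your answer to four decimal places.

16.7143

Write M_i for p''(x_i). With h_i = 1, 1, 1, 1 and divided differences Δ_i = 9, -7, 0, 5, the continuity of p' gives the tridiagonal system
  1·M_0 + 4·M_1 + 1·M_2 = 6(Δ_1 - Δ_0) = -96
  1·M_1 + 4·M_2 + 1·M_3 = 6(Δ_2 - Δ_1) = 42
  1·M_2 + 4·M_3 + 1·M_4 = 6(Δ_3 - Δ_2) = 30
Natural end conditions: M_0 = M_4 = 0.
Forward elimination and back-substitution give M_0 = 0, M_1 = -789/28, M_2 = 117/7, M_3 = 93/28, M_4 = 0.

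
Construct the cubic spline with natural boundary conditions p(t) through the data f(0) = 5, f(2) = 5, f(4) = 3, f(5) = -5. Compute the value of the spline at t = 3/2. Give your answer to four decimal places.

4.7614

Let M_i = p''(x_i). Step sizes h_i = 2, 2, 1; slopes of the chords Δ_i = (y_(i+1) - y_i)/h_i = 0, -1, -8.
  2·M_0 + 8·M_1 + 2·M_2 = 6(Δ_1 - Δ_0) = -6
  2·M_1 + 6·M_2 + 1·M_3 = 6(Δ_2 - Δ_1) = -42
Natural end conditions: M_0 = M_3 = 0.
Hence M_0 = 0, M_1 = 12/11, M_2 = -81/11, M_3 = 0.
On [0, 2], p(t) = 5 - 4/11·t + 0·t² + 1/11·t³.
With t = 3/2: p(3/2) = 419/88.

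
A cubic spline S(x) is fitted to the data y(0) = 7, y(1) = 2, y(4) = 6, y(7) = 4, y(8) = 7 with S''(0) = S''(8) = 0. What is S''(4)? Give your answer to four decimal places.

-3.5385

Write M_i for S''(x_i). With h_i = 1, 3, 3, 1 and divided differences Δ_i = -5, 4/3, -2/3, 3, the continuity of S' gives the tridiagonal system
  1·M_0 + 8·M_1 + 3·M_2 = 6(Δ_1 - Δ_0) = 38
  3·M_1 + 12·M_2 + 3·M_3 = 6(Δ_2 - Δ_1) = -12
  3·M_2 + 8·M_3 + 1·M_4 = 6(Δ_3 - Δ_2) = 22
Natural end conditions: M_0 = M_4 = 0.
Solving the tridiagonal system: M_0 = 0, M_1 = 79/13, M_2 = -46/13, M_3 = 53/13, M_4 = 0.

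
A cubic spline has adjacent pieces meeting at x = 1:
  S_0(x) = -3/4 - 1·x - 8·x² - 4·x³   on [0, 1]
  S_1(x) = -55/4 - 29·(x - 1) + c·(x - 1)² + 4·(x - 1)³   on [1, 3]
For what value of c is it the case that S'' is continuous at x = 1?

-20

S_0''(x) = -16 - 24·x, so S_0''(1) = -40. On the right, S_1''(1) = 2c, so c = -20.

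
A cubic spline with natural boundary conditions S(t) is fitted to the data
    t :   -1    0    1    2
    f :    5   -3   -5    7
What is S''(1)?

20

Let M_i = S''(x_i). Step sizes h_i = 1, 1, 1; slopes of the chords Δ_i = (y_(i+1) - y_i)/h_i = -8, -2, 12.
  1·M_0 + 4·M_1 + 1·M_2 = 6(Δ_1 - Δ_0) = 36
  1·M_1 + 4·M_2 + 1·M_3 = 6(Δ_2 - Δ_1) = 84
Natural end conditions: M_0 = M_3 = 0.
Solving: M_0 = 0, M_1 = 4, M_2 = 20, M_3 = 0.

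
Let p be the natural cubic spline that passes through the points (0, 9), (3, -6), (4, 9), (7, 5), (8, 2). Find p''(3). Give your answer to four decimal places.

17.0231

Let M_i = p''(x_i). Step sizes h_i = 3, 1, 3, 1; slopes of the chords Δ_i = (y_(i+1) - y_i)/h_i = -5, 15, -4/3, -3.
  3·M_0 + 8·M_1 + 1·M_2 = 6(Δ_1 - Δ_0) = 120
  1·M_1 + 8·M_2 + 3·M_3 = 6(Δ_2 - Δ_1) = -98
  3·M_2 + 8·M_3 + 1·M_4 = 6(Δ_3 - Δ_2) = -10
Natural end conditions: M_0 = M_4 = 0.
Hence M_0 = 0, M_1 = 3677/216, M_2 = -437/27, M_3 = 347/72, M_4 = 0.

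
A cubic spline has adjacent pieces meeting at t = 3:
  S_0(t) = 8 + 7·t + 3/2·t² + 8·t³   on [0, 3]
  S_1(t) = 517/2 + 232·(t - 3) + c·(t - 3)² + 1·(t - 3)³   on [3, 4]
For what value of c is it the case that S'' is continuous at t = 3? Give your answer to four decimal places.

73.5000

S_0''(t) = 3 + 48·t, so S_0''(3) = 147. On the right, S_1''(3) = 2c, so c = 147/2.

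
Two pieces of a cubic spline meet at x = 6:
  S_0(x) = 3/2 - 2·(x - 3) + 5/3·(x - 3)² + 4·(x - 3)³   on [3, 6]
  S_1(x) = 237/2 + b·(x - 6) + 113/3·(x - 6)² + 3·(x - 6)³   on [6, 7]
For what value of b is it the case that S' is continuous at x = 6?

S_0'(x) = -2 + 10/3·(x - 3) + 12·(x - 3)², so S_0'(6) = 116. On the right, S_1'(6) = b, so b = 116.

116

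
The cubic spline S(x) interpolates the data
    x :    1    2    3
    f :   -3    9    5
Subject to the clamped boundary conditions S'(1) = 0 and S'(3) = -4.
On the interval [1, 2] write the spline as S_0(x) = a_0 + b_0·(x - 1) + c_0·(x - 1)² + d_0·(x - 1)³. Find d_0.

Let σ_i = S''(x_i). Step sizes h_i = 1, 1; slopes of the chords Δ_i = (y_(i+1) - y_i)/h_i = 12, -4.
  1·σ_0 + 4·σ_1 + 1·σ_2 = 6(Δ_1 - Δ_0) = -96
Clamped end conditions give two more equations: 2h_0·σ_0 + h_0·σ_1 = 6(Δ_0 - S'(1)) = 72 and h_1·σ_1 + 2h_1·σ_2 = 6(S'(3) - Δ_1) = 0.
Solving the tridiagonal system: σ_0 = 58, σ_1 = -44, σ_2 = 22.
On [1, 2], with S_0(x) = a_0 + b_0·(x - 1) + c_0·(x - 1)² + d_0·(x - 1)³: c_0 = σ_0/2 = 29, d_0 = (σ_1 - σ_0)/(6h_0) = -17, b_0 = Δ_0 - h_0(2σ_0 + σ_1)/6 = 0.

-17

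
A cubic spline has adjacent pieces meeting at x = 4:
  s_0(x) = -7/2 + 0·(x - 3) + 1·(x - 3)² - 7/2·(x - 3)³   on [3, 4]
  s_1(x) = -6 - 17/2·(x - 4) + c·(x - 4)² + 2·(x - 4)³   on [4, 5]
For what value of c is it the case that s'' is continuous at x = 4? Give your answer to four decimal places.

-9.5000

s_0''(x) = 2 - 21·(x - 3), so s_0''(4) = -19. On the right, s_1''(4) = 2c, so c = -19/2.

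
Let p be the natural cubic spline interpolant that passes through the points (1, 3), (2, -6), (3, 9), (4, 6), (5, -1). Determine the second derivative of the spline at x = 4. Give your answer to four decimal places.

Write σ_i for p''(x_i). With h_i = 1, 1, 1, 1 and divided differences Δ_i = -9, 15, -3, -7, the continuity of p' gives the tridiagonal system
  1·σ_0 + 4·σ_1 + 1·σ_2 = 6(Δ_1 - Δ_0) = 144
  1·σ_1 + 4·σ_2 + 1·σ_3 = 6(Δ_2 - Δ_1) = -108
  1·σ_2 + 4·σ_3 + 1·σ_4 = 6(Δ_3 - Δ_2) = -24
Natural end conditions: σ_0 = σ_4 = 0.
Forward elimination and back-substitution give σ_0 = 0, σ_1 = 321/7, σ_2 = -276/7, σ_3 = 27/7, σ_4 = 0.

3.8571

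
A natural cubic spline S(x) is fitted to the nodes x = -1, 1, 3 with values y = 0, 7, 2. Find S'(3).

Write M_i for S''(x_i). With h_i = 2, 2 and divided differences Δ_i = 7/2, -5/2, the continuity of S' gives the tridiagonal system
  2·M_0 + 8·M_1 + 2·M_2 = 6(Δ_1 - Δ_0) = -36
Natural end conditions: M_0 = M_2 = 0.
Hence M_0 = 0, M_1 = -9/2, M_2 = 0.
On [1, 3], S'(x) = b_1 + 2c_1·(x - 1) + 3d_1·(x - 1)² with b_1 = Δ_1 - h_1(2M_1 + M_2)/6 = 1/2, c_1 = M_1/2 = -9/4, d_1 = (M_2 - M_1)/(6h_1) = 3/8. So S'(3) = -4.

-4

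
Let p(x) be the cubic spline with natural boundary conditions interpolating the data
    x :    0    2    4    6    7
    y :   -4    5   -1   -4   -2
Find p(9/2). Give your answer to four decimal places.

-2.6200

Put M_i = p'' at the i-th knot. Here h = (2, 2, 2, 1) and Δ = (9/2, -3, -3/2, 2), so the interior equations h_(i-1)·M_(i-1) + 2(h_(i-1)+h_i)·M_i + h_i·M_(i+1) = 6(Δ_i − Δ_(i-1)) read
  2·M_0 + 8·M_1 + 2·M_2 = 6(Δ_1 - Δ_0) = -45
  2·M_1 + 8·M_2 + 2·M_3 = 6(Δ_2 - Δ_1) = 9
  2·M_2 + 6·M_3 + 1·M_4 = 6(Δ_3 - Δ_2) = 21
Natural end conditions: M_0 = M_4 = 0.
Forward elimination and back-substitution give M_0 = 0, M_1 = -501/82, M_2 = 159/82, M_3 = 117/41, M_4 = 0.
On [4, 6], p(x) = -1 - 307/82·(x - 4) + 159/164·(x - 4)² + 25/328·(x - 4)³.
With (x - 4) = 1/2: p(9/2) = -6875/2624.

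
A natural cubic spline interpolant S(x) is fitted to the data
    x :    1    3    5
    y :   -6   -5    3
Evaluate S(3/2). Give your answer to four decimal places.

-6.1602

With M_i denoting the second derivative at x_i, h_i = 2, 2, and Δ_i = (y_(i+1) − y_i)/h_i = 1/2, 4:
  2·M_0 + 8·M_1 + 2·M_2 = 6(Δ_1 - Δ_0) = 21
Natural end conditions: M_0 = M_2 = 0.
Hence M_0 = 0, M_1 = 21/8, M_2 = 0.
On [1, 3], S(x) = -6 - 3/8·(x - 1) + 0·(x - 1)² + 7/32·(x - 1)³.
With (x - 1) = 1/2: S(3/2) = -1577/256.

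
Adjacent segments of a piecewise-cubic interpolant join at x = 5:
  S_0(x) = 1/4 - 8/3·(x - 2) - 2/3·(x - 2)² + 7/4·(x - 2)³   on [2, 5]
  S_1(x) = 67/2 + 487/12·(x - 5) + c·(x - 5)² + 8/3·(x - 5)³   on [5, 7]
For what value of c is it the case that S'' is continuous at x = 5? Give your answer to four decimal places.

15.0833

S_0''(x) = -4/3 + 21/2·(x - 2), so S_0''(5) = 181/6. On the right, S_1''(5) = 2c, so c = 181/12.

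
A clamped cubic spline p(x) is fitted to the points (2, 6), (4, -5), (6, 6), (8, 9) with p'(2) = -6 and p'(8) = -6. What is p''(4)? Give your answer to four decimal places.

Write M_i for p''(x_i). With h_i = 2, 2, 2 and divided differences Δ_i = -11/2, 11/2, 3/2, the continuity of p' gives the tridiagonal system
  2·M_0 + 8·M_1 + 2·M_2 = 6(Δ_1 - Δ_0) = 66
  2·M_1 + 8·M_2 + 2·M_3 = 6(Δ_2 - Δ_1) = -24
Clamped end conditions give two more equations: 2h_0·M_0 + h_0·M_1 = 6(Δ_0 - p'(2)) = 3 and h_2·M_2 + 2h_2·M_3 = 6(p'(8) - Δ_2) = -45.
Solving the tridiagonal system: M_0 = -43/10, M_1 = 101/10, M_2 = -31/10, M_3 = -97/10.

10.1000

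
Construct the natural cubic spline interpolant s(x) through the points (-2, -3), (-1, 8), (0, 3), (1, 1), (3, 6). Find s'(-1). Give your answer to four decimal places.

Put M_i = s'' at the i-th knot. Here h = (1, 1, 1, 2) and Δ = (11, -5, -2, 5/2), so the interior equations h_(i-1)·M_(i-1) + 2(h_(i-1)+h_i)·M_i + h_i·M_(i+1) = 6(Δ_i − Δ_(i-1)) read
  1·M_0 + 4·M_1 + 1·M_2 = 6(Δ_1 - Δ_0) = -96
  1·M_1 + 4·M_2 + 1·M_3 = 6(Δ_2 - Δ_1) = 18
  1·M_2 + 6·M_3 + 2·M_4 = 6(Δ_3 - Δ_2) = 27
Natural end conditions: M_0 = M_4 = 0.
Forward elimination and back-substitution give M_0 = 0, M_1 = -2289/86, M_2 = 450/43, M_3 = 237/86, M_4 = 0.
On [-1, 0], s'(x) = b_1 + 2c_1·(x + 1) + 3d_1·(x + 1)² with b_1 = Δ_1 - h_1(2M_1 + M_2)/6 = 183/86, c_1 = M_1/2 = -2289/172, d_1 = (M_2 - M_1)/(6h_1) = 1063/172. So s'(-1) = 183/86.

2.1279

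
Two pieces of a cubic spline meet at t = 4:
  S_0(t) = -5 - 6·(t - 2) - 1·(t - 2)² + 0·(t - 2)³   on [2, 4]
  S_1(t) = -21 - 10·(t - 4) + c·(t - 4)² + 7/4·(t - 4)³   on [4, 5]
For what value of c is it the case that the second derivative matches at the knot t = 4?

S_0''(t) = -2 + 0·(t - 2), so S_0''(4) = -2. On the right, S_1''(4) = 2c, so c = -1.

-1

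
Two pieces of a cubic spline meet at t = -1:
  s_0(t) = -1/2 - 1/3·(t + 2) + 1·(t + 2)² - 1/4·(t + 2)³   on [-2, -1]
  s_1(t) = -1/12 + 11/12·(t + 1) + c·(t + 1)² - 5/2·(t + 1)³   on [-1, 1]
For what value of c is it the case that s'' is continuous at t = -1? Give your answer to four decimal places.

s_0''(t) = 2 - 3/2·(t + 2), so s_0''(-1) = 1/2. On the right, s_1''(-1) = 2c, so c = 1/4.

0.2500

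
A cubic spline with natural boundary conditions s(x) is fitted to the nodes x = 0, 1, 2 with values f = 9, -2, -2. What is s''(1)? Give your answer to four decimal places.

Let M_i = s''(x_i). Step sizes h_i = 1, 1; slopes of the chords Δ_i = (y_(i+1) - y_i)/h_i = -11, 0.
  1·M_0 + 4·M_1 + 1·M_2 = 6(Δ_1 - Δ_0) = 66
Natural end conditions: M_0 = M_2 = 0.
Solving: M_0 = 0, M_1 = 33/2, M_2 = 0.

16.5000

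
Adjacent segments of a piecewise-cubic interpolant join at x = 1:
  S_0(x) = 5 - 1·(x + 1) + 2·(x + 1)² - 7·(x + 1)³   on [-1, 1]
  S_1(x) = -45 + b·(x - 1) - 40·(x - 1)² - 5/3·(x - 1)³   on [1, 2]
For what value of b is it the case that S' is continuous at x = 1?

S_0'(x) = -1 + 4·(x + 1) - 21·(x + 1)², so S_0'(1) = -77. On the right, S_1'(1) = b, so b = -77.

-77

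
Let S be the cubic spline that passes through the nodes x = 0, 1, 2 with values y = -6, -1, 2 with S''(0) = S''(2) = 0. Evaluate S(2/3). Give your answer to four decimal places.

-2.4815

Put M_i = S'' at the i-th knot. Here h = (1, 1) and Δ = (5, 3), so the interior equations h_(i-1)·M_(i-1) + 2(h_(i-1)+h_i)·M_i + h_i·M_(i+1) = 6(Δ_i − Δ_(i-1)) read
  1·M_0 + 4·M_1 + 1·M_2 = 6(Δ_1 - Δ_0) = -12
Natural end conditions: M_0 = M_2 = 0.
Hence M_0 = 0, M_1 = -3, M_2 = 0.
On [0, 1], S(x) = -6 + 11/2·x + 0·x² - 1/2·x³.
With x = 2/3: S(2/3) = -67/27.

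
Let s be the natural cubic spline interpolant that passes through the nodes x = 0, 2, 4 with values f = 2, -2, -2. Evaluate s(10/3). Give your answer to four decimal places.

-2.2963

Let m_i = s''(x_i). Step sizes h_i = 2, 2; slopes of the chords Δ_i = (y_(i+1) - y_i)/h_i = -2, 0.
  2·m_0 + 8·m_1 + 2·m_2 = 6(Δ_1 - Δ_0) = 12
Natural end conditions: m_0 = m_2 = 0.
Solving the tridiagonal system: m_0 = 0, m_1 = 3/2, m_2 = 0.
On [2, 4], s(x) = -2 - 1·(x - 2) + 3/4·(x - 2)² - 1/8·(x - 2)³.
With (x - 2) = 4/3: s(10/3) = -62/27.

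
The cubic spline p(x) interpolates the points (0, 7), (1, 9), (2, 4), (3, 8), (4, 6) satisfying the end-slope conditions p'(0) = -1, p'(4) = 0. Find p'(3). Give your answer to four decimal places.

1.6786

Let M_i = p''(x_i). Step sizes h_i = 1, 1, 1, 1; slopes of the chords Δ_i = (y_(i+1) - y_i)/h_i = 2, -5, 4, -2.
  1·M_0 + 4·M_1 + 1·M_2 = 6(Δ_1 - Δ_0) = -42
  1·M_1 + 4·M_2 + 1·M_3 = 6(Δ_2 - Δ_1) = 54
  1·M_2 + 4·M_3 + 1·M_4 = 6(Δ_3 - Δ_2) = -36
Clamped end conditions give two more equations: 2h_0·M_0 + h_0·M_1 = 6(Δ_0 - p'(0)) = 18 and h_3·M_3 + 2h_3·M_4 = 6(p'(4) - Δ_3) = 12.
Solving the tridiagonal system: M_0 = 275/14, M_1 = -149/7, M_2 = 47/2, M_3 = -131/7, M_4 = 215/14.
On [3, 4], p'(x) = b_3 + 2c_3·(x - 3) + 3d_3·(x - 3)² with b_3 = Δ_3 - h_3(2M_3 + M_4)/6 = 47/28, c_3 = M_3/2 = -131/14, d_3 = (M_4 - M_3)/(6h_3) = 159/28. So p'(3) = 47/28.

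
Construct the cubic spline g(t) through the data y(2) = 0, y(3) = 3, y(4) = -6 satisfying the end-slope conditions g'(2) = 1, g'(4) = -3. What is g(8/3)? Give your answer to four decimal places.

2.8889

Put M_i = g'' at the i-th knot. Here h = (1, 1) and Δ = (3, -9), so the interior equations h_(i-1)·M_(i-1) + 2(h_(i-1)+h_i)·M_i + h_i·M_(i+1) = 6(Δ_i − Δ_(i-1)) read
  1·M_0 + 4·M_1 + 1·M_2 = 6(Δ_1 - Δ_0) = -72
Clamped end conditions give two more equations: 2h_0·M_0 + h_0·M_1 = 6(Δ_0 - g'(2)) = 12 and h_1·M_1 + 2h_1·M_2 = 6(g'(4) - Δ_1) = 36.
Solving: M_0 = 22, M_1 = -32, M_2 = 34.
On [2, 3], g(t) = 0 + 1·(t - 2) + 11·(t - 2)² - 9·(t - 2)³.
With (t - 2) = 2/3: g(8/3) = 26/9.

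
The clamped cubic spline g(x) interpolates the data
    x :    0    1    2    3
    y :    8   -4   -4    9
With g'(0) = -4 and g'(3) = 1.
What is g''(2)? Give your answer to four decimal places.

26.9333

Write m_i for g''(x_i). With h_i = 1, 1, 1 and divided differences Δ_i = -12, 0, 13, the continuity of g' gives the tridiagonal system
  1·m_0 + 4·m_1 + 1·m_2 = 6(Δ_1 - Δ_0) = 72
  1·m_1 + 4·m_2 + 1·m_3 = 6(Δ_2 - Δ_1) = 78
Clamped end conditions give two more equations: 2h_0·m_0 + h_0·m_1 = 6(Δ_0 - g'(0)) = -48 and h_2·m_2 + 2h_2·m_3 = 6(g'(3) - Δ_2) = -72.
Forward elimination and back-substitution give m_0 = -508/15, m_1 = 296/15, m_2 = 404/15, m_3 = -742/15.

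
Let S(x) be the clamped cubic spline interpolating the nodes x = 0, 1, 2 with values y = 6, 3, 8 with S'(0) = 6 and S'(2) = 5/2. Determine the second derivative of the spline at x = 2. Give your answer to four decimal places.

-21.2500

Put σ_i = S'' at the i-th knot. Here h = (1, 1) and Δ = (-3, 5), so the interior equations h_(i-1)·σ_(i-1) + 2(h_(i-1)+h_i)·σ_i + h_i·σ_(i+1) = 6(Δ_i − Δ_(i-1)) read
  1·σ_0 + 4·σ_1 + 1·σ_2 = 6(Δ_1 - Δ_0) = 48
Clamped end conditions give two more equations: 2h_0·σ_0 + h_0·σ_1 = 6(Δ_0 - S'(0)) = -54 and h_1·σ_1 + 2h_1·σ_2 = 6(S'(2) - Δ_1) = -15.
Solving: σ_0 = -163/4, σ_1 = 55/2, σ_2 = -85/4.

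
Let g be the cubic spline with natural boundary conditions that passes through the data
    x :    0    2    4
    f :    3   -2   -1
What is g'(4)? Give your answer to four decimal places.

Put m_i = g'' at the i-th knot. Here h = (2, 2) and Δ = (-5/2, 1/2), so the interior equations h_(i-1)·m_(i-1) + 2(h_(i-1)+h_i)·m_i + h_i·m_(i+1) = 6(Δ_i − Δ_(i-1)) read
  2·m_0 + 8·m_1 + 2·m_2 = 6(Δ_1 - Δ_0) = 18
Natural end conditions: m_0 = m_2 = 0.
Forward elimination and back-substitution give m_0 = 0, m_1 = 9/4, m_2 = 0.
On [2, 4], g'(x) = b_1 + 2c_1·(x - 2) + 3d_1·(x - 2)² with b_1 = Δ_1 - h_1(2m_1 + m_2)/6 = -1, c_1 = m_1/2 = 9/8, d_1 = (m_2 - m_1)/(6h_1) = -3/16. So g'(4) = 5/4.

1.2500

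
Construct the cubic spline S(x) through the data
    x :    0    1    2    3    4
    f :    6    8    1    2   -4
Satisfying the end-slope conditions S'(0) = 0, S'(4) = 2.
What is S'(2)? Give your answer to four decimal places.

-2.8571

Let m_i = S''(x_i). Step sizes h_i = 1, 1, 1, 1; slopes of the chords Δ_i = (y_(i+1) - y_i)/h_i = 2, -7, 1, -6.
  1·m_0 + 4·m_1 + 1·m_2 = 6(Δ_1 - Δ_0) = -54
  1·m_1 + 4·m_2 + 1·m_3 = 6(Δ_2 - Δ_1) = 48
  1·m_2 + 4·m_3 + 1·m_4 = 6(Δ_3 - Δ_2) = -42
Clamped end conditions give two more equations: 2h_0·m_0 + h_0·m_1 = 6(Δ_0 - S'(0)) = 12 and h_3·m_3 + 2h_3·m_4 = 6(S'(4) - Δ_3) = 48.
Solving the tridiagonal system: m_0 = 253/14, m_1 = -169/7, m_2 = 49/2, m_3 = -181/7, m_4 = 517/14.
On [2, 3], S'(x) = b_2 + 2c_2·(x - 2) + 3d_2·(x - 2)² with b_2 = Δ_2 - h_2(2m_2 + m_3)/6 = -20/7, c_2 = m_2/2 = 49/4, d_2 = (m_3 - m_2)/(6h_2) = -235/28. So S'(2) = -20/7.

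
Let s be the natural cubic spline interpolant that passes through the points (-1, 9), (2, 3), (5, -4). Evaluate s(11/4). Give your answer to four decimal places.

1.3320

Let M_i = s''(x_i). Step sizes h_i = 3, 3; slopes of the chords Δ_i = (y_(i+1) - y_i)/h_i = -2, -7/3.
  3·M_0 + 12·M_1 + 3·M_2 = 6(Δ_1 - Δ_0) = -2
Natural end conditions: M_0 = M_2 = 0.
Solving: M_0 = 0, M_1 = -1/6, M_2 = 0.
On [2, 5], s(t) = 3 - 13/6·(t - 2) - 1/12·(t - 2)² + 1/108·(t - 2)³.
With (t - 2) = 3/4: s(11/4) = 341/256.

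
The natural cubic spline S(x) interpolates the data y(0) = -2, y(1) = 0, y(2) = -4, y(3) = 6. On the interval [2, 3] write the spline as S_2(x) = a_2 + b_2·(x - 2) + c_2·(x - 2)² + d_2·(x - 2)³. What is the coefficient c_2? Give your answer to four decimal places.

Write M_i for S''(x_i). With h_i = 1, 1, 1 and divided differences Δ_i = 2, -4, 10, the continuity of S' gives the tridiagonal system
  1·M_0 + 4·M_1 + 1·M_2 = 6(Δ_1 - Δ_0) = -36
  1·M_1 + 4·M_2 + 1·M_3 = 6(Δ_2 - Δ_1) = 84
Natural end conditions: M_0 = M_3 = 0.
Solving: M_0 = 0, M_1 = -76/5, M_2 = 124/5, M_3 = 0.
On [2, 3], with S_2(x) = a_2 + b_2·(x - 2) + c_2·(x - 2)² + d_2·(x - 2)³: c_2 = M_2/2 = 62/5, d_2 = (M_3 - M_2)/(6h_2) = -62/15, b_2 = Δ_2 - h_2(2M_2 + M_3)/6 = 26/15.

12.4000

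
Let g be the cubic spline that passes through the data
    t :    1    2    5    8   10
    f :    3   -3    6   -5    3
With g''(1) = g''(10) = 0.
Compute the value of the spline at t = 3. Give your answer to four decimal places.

-1.9972

Let m_i = g''(x_i). Step sizes h_i = 1, 3, 3, 2; slopes of the chords Δ_i = (y_(i+1) - y_i)/h_i = -6, 3, -11/3, 4.
  1·m_0 + 8·m_1 + 3·m_2 = 6(Δ_1 - Δ_0) = 54
  3·m_1 + 12·m_2 + 3·m_3 = 6(Δ_2 - Δ_1) = -40
  3·m_2 + 10·m_3 + 2·m_4 = 6(Δ_3 - Δ_2) = 46
Natural end conditions: m_0 = m_4 = 0.
Solving: m_0 = 0, m_1 = 1268/133, m_2 = -2962/399, m_3 = 908/133, m_4 = 0.
On [2, 5], g(t) = -3 - 1126/399·(t - 2) + 634/133·(t - 2)² - 3383/3591·(t - 2)³.
With (t - 2) = 1: g(3) = -7172/3591.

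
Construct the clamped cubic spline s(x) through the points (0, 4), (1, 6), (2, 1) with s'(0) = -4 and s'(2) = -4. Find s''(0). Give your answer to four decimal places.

With M_i denoting the second derivative at x_i, h_i = 1, 1, and Δ_i = (y_(i+1) − y_i)/h_i = 2, -5:
  1·M_0 + 4·M_1 + 1·M_2 = 6(Δ_1 - Δ_0) = -42
Clamped end conditions give two more equations: 2h_0·M_0 + h_0·M_1 = 6(Δ_0 - s'(0)) = 36 and h_1·M_1 + 2h_1·M_2 = 6(s'(2) - Δ_1) = 6.
Solving: M_0 = 57/2, M_1 = -21, M_2 = 27/2.

28.5000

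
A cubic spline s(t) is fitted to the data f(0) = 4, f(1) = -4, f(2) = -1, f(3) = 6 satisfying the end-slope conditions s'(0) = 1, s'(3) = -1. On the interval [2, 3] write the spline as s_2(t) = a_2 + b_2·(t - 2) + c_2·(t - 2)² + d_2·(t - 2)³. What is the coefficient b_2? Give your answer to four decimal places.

With M_i denoting the second derivative at x_i, h_i = 1, 1, 1, and Δ_i = (y_(i+1) − y_i)/h_i = -8, 3, 7:
  1·M_0 + 4·M_1 + 1·M_2 = 6(Δ_1 - Δ_0) = 66
  1·M_1 + 4·M_2 + 1·M_3 = 6(Δ_2 - Δ_1) = 24
Clamped end conditions give two more equations: 2h_0·M_0 + h_0·M_1 = 6(Δ_0 - s'(0)) = -54 and h_2·M_2 + 2h_2·M_3 = 6(s'(3) - Δ_2) = -48.
Solving the tridiagonal system: M_0 = -118/3, M_1 = 74/3, M_2 = 20/3, M_3 = -82/3.
On [2, 3], with s_2(t) = a_2 + b_2·(t - 2) + c_2·(t - 2)² + d_2·(t - 2)³: c_2 = M_2/2 = 10/3, d_2 = (M_3 - M_2)/(6h_2) = -17/3, b_2 = Δ_2 - h_2(2M_2 + M_3)/6 = 28/3.

9.3333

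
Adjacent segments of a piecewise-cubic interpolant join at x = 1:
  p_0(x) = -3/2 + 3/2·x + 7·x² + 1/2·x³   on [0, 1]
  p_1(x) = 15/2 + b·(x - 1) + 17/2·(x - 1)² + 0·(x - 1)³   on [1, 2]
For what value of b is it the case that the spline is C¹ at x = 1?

17

p_0'(x) = 3/2 + 14·x + 3/2·x², so p_0'(1) = 17. On the right, p_1'(1) = b, so b = 17.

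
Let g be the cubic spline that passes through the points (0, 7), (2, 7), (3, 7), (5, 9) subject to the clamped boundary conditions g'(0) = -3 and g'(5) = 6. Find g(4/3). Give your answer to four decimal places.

6.3333

Let σ_i = g''(x_i). Step sizes h_i = 2, 1, 2; slopes of the chords Δ_i = (y_(i+1) - y_i)/h_i = 0, 0, 1.
  2·σ_0 + 6·σ_1 + 1·σ_2 = 6(Δ_1 - Δ_0) = 0
  1·σ_1 + 6·σ_2 + 2·σ_3 = 6(Δ_2 - Δ_1) = 6
Clamped end conditions give two more equations: 2h_0·σ_0 + h_0·σ_1 = 6(Δ_0 - g'(0)) = 18 and h_2·σ_2 + 2h_2·σ_3 = 6(g'(5) - Δ_2) = 30.
Solving the tridiagonal system: σ_0 = 21/4, σ_1 = -3/2, σ_2 = -3/2, σ_3 = 33/4.
On [0, 2], g(x) = 7 - 3·x + 21/8·x² - 9/16·x³.
With x = 4/3: g(4/3) = 19/3.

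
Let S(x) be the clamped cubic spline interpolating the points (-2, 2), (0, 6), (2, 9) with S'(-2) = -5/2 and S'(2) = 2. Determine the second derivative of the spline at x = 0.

-3

Put M_i = S'' at the i-th knot. Here h = (2, 2) and Δ = (2, 3/2), so the interior equations h_(i-1)·M_(i-1) + 2(h_(i-1)+h_i)·M_i + h_i·M_(i+1) = 6(Δ_i − Δ_(i-1)) read
  2·M_0 + 8·M_1 + 2·M_2 = 6(Δ_1 - Δ_0) = -3
Clamped end conditions give two more equations: 2h_0·M_0 + h_0·M_1 = 6(Δ_0 - S'(-2)) = 27 and h_1·M_1 + 2h_1·M_2 = 6(S'(2) - Δ_1) = 3.
Forward elimination and back-substitution give M_0 = 33/4, M_1 = -3, M_2 = 9/4.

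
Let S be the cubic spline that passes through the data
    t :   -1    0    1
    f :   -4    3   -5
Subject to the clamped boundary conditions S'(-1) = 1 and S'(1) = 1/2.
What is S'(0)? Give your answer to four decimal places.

Put m_i = S'' at the i-th knot. Here h = (1, 1) and Δ = (7, -8), so the interior equations h_(i-1)·m_(i-1) + 2(h_(i-1)+h_i)·m_i + h_i·m_(i+1) = 6(Δ_i − Δ_(i-1)) read
  1·m_0 + 4·m_1 + 1·m_2 = 6(Δ_1 - Δ_0) = -90
Clamped end conditions give two more equations: 2h_0·m_0 + h_0·m_1 = 6(Δ_0 - S'(-1)) = 36 and h_1·m_1 + 2h_1·m_2 = 6(S'(1) - Δ_1) = 51.
Solving: m_0 = 161/4, m_1 = -89/2, m_2 = 191/4.
On [0, 1], S'(t) = b_1 + 2c_1·t + 3d_1·t² with b_1 = Δ_1 - h_1(2m_1 + m_2)/6 = -9/8, c_1 = m_1/2 = -89/4, d_1 = (m_2 - m_1)/(6h_1) = 123/8. So S'(0) = -9/8.

-1.1250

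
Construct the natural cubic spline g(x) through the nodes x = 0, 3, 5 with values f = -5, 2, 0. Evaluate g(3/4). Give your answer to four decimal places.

Put M_i = g'' at the i-th knot. Here h = (3, 2) and Δ = (7/3, -1), so the interior equations h_(i-1)·M_(i-1) + 2(h_(i-1)+h_i)·M_i + h_i·M_(i+1) = 6(Δ_i − Δ_(i-1)) read
  3·M_0 + 10·M_1 + 2·M_2 = 6(Δ_1 - Δ_0) = -20
Natural end conditions: M_0 = M_2 = 0.
Solving: M_0 = 0, M_1 = -2, M_2 = 0.
On [0, 3], g(x) = -5 + 10/3·x + 0·x² - 1/9·x³.
With x = 3/4: g(3/4) = -163/64.

-2.5469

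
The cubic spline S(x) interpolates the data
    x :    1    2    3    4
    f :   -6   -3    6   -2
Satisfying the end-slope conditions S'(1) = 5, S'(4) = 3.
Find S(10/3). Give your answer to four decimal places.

Put σ_i = S'' at the i-th knot. Here h = (1, 1, 1) and Δ = (3, 9, -8), so the interior equations h_(i-1)·σ_(i-1) + 2(h_(i-1)+h_i)·σ_i + h_i·σ_(i+1) = 6(Δ_i − Δ_(i-1)) read
  1·σ_0 + 4·σ_1 + 1·σ_2 = 6(Δ_1 - Δ_0) = 36
  1·σ_1 + 4·σ_2 + 1·σ_3 = 6(Δ_2 - Δ_1) = -102
Clamped end conditions give two more equations: 2h_0·σ_0 + h_0·σ_1 = 6(Δ_0 - S'(1)) = -12 and h_2·σ_2 + 2h_2·σ_3 = 6(S'(4) - Δ_2) = 66.
Hence σ_0 = -278/15, σ_1 = 376/15, σ_2 = -686/15, σ_3 = 838/15.
On [3, 4], S(x) = 6 - 31/15·(x - 3) - 343/15·(x - 3)² + 254/15·(x - 3)³.
With (x - 3) = 1/3: S(10/3) = 1376/405.

3.3975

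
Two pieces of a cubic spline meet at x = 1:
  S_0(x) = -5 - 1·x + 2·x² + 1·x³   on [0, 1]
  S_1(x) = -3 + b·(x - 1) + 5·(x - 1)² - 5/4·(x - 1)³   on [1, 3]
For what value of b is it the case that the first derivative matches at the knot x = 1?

6

S_0'(x) = -1 + 4·x + 3·x², so S_0'(1) = 6. On the right, S_1'(1) = b, so b = 6.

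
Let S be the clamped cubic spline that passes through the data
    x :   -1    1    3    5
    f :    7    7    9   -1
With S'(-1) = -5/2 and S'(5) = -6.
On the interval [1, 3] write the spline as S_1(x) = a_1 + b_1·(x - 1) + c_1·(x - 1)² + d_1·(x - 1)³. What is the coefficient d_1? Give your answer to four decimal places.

-0.5250

Write M_i for S''(x_i). With h_i = 2, 2, 2 and divided differences Δ_i = 0, 1, -5, the continuity of S' gives the tridiagonal system
  2·M_0 + 8·M_1 + 2·M_2 = 6(Δ_1 - Δ_0) = 6
  2·M_1 + 8·M_2 + 2·M_3 = 6(Δ_2 - Δ_1) = -36
Clamped end conditions give two more equations: 2h_0·M_0 + h_0·M_1 = 6(Δ_0 - S'(-1)) = 15 and h_2·M_2 + 2h_2·M_3 = 6(S'(5) - Δ_2) = -6.
Solving the tridiagonal system: M_0 = 47/15, M_1 = 37/30, M_2 = -76/15, M_3 = 31/30.
On [1, 3], with S_1(x) = a_1 + b_1·(x - 1) + c_1·(x - 1)² + d_1·(x - 1)³: c_1 = M_1/2 = 37/60, d_1 = (M_2 - M_1)/(6h_1) = -21/40, b_1 = Δ_1 - h_1(2M_1 + M_2)/6 = 28/15.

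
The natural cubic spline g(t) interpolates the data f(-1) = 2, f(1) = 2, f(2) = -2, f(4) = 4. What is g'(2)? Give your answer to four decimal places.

Let m_i = g''(x_i). Step sizes h_i = 2, 1, 2; slopes of the chords Δ_i = (y_(i+1) - y_i)/h_i = 0, -4, 3.
  2·m_0 + 6·m_1 + 1·m_2 = 6(Δ_1 - Δ_0) = -24
  1·m_1 + 6·m_2 + 2·m_3 = 6(Δ_2 - Δ_1) = 42
Natural end conditions: m_0 = m_3 = 0.
Solving: m_0 = 0, m_1 = -186/35, m_2 = 276/35, m_3 = 0.
On [2, 4], g'(t) = b_2 + 2c_2·(t - 2) + 3d_2·(t - 2)² with b_2 = Δ_2 - h_2(2m_2 + m_3)/6 = -79/35, c_2 = m_2/2 = 138/35, d_2 = (m_3 - m_2)/(6h_2) = -23/35. So g'(2) = -79/35.

-2.2571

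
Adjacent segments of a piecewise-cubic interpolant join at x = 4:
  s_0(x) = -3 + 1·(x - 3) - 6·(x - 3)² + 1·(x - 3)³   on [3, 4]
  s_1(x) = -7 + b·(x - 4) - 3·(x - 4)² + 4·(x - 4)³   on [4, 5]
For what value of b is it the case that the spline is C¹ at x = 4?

s_0'(x) = 1 - 12·(x - 3) + 3·(x - 3)², so s_0'(4) = -8. On the right, s_1'(4) = b, so b = -8.

-8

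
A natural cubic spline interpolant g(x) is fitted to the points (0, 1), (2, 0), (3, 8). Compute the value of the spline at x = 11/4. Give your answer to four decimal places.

5.6680

Write M_i for g''(x_i). With h_i = 2, 1 and divided differences Δ_i = -1/2, 8, the continuity of g' gives the tridiagonal system
  2·M_0 + 6·M_1 + 1·M_2 = 6(Δ_1 - Δ_0) = 51
Natural end conditions: M_0 = M_2 = 0.
Solving the tridiagonal system: M_0 = 0, M_1 = 17/2, M_2 = 0.
On [2, 3], g(x) = 0 + 31/6·(x - 2) + 17/4·(x - 2)² - 17/12·(x - 2)³.
With (x - 2) = 3/4: g(11/4) = 1451/256.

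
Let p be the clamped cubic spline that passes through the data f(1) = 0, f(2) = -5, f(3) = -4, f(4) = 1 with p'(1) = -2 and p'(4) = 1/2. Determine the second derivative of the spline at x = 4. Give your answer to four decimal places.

Let M_i = p''(x_i). Step sizes h_i = 1, 1, 1; slopes of the chords Δ_i = (y_(i+1) - y_i)/h_i = -5, 1, 5.
  1·M_0 + 4·M_1 + 1·M_2 = 6(Δ_1 - Δ_0) = 36
  1·M_1 + 4·M_2 + 1·M_3 = 6(Δ_2 - Δ_1) = 24
Clamped end conditions give two more equations: 2h_0·M_0 + h_0·M_1 = 6(Δ_0 - p'(1)) = -18 and h_2·M_2 + 2h_2·M_3 = 6(p'(4) - Δ_2) = -27.
Solving the tridiagonal system: M_0 = -43/3, M_1 = 32/3, M_2 = 23/3, M_3 = -52/3.

-17.3333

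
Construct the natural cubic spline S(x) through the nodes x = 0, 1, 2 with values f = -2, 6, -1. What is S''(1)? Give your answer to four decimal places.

Put M_i = S'' at the i-th knot. Here h = (1, 1) and Δ = (8, -7), so the interior equations h_(i-1)·M_(i-1) + 2(h_(i-1)+h_i)·M_i + h_i·M_(i+1) = 6(Δ_i − Δ_(i-1)) read
  1·M_0 + 4·M_1 + 1·M_2 = 6(Δ_1 - Δ_0) = -90
Natural end conditions: M_0 = M_2 = 0.
Solving: M_0 = 0, M_1 = -45/2, M_2 = 0.

-22.5000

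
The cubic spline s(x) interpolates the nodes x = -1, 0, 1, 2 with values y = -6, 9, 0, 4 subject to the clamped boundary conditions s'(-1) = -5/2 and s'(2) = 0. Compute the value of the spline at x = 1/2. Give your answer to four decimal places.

With M_i denoting the second derivative at x_i, h_i = 1, 1, 1, and Δ_i = (y_(i+1) − y_i)/h_i = 15, -9, 4:
  1·M_0 + 4·M_1 + 1·M_2 = 6(Δ_1 - Δ_0) = -144
  1·M_1 + 4·M_2 + 1·M_3 = 6(Δ_2 - Δ_1) = 78
Clamped end conditions give two more equations: 2h_0·M_0 + h_0·M_1 = 6(Δ_0 - s'(-1)) = 105 and h_2·M_2 + 2h_2·M_3 = 6(s'(2) - Δ_2) = -24.
Solving the tridiagonal system: M_0 = 1306/15, M_1 = -1037/15, M_2 = 682/15, M_3 = -521/15.
On [0, 1], s(x) = 9 + 97/15·x - 1037/30·x² + 191/10·x³.
With x = 1/2: s(1/2) = 287/48.

5.9792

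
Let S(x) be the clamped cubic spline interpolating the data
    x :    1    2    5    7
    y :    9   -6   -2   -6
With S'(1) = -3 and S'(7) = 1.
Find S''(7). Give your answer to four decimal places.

9.7949

Let m_i = S''(x_i). Step sizes h_i = 1, 3, 2; slopes of the chords Δ_i = (y_(i+1) - y_i)/h_i = -15, 4/3, -2.
  1·m_0 + 8·m_1 + 3·m_2 = 6(Δ_1 - Δ_0) = 98
  3·m_1 + 10·m_2 + 2·m_3 = 6(Δ_2 - Δ_1) = -20
Clamped end conditions give two more equations: 2h_0·m_0 + h_0·m_1 = 6(Δ_0 - S'(1)) = -72 and h_2·m_2 + 2h_2·m_3 = 6(S'(7) - Δ_2) = 18.
Solving: m_0 = -1835/39, m_1 = 862/39, m_2 = -413/39, m_3 = 382/39.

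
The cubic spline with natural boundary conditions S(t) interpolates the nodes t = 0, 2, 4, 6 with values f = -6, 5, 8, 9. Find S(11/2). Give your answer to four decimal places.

Put σ_i = S'' at the i-th knot. Here h = (2, 2, 2) and Δ = (11/2, 3/2, 1/2), so the interior equations h_(i-1)·σ_(i-1) + 2(h_(i-1)+h_i)·σ_i + h_i·σ_(i+1) = 6(Δ_i − Δ_(i-1)) read
  2·σ_0 + 8·σ_1 + 2·σ_2 = 6(Δ_1 - Δ_0) = -24
  2·σ_1 + 8·σ_2 + 2·σ_3 = 6(Δ_2 - Δ_1) = -6
Natural end conditions: σ_0 = σ_3 = 0.
Solving: σ_0 = 0, σ_1 = -3, σ_2 = 0, σ_3 = 0.
On [4, 6], S(t) = 8 + 1/2·(t - 4) + 0·(t - 4)² + 0·(t - 4)³.
With (t - 4) = 3/2: S(11/2) = 35/4.

8.7500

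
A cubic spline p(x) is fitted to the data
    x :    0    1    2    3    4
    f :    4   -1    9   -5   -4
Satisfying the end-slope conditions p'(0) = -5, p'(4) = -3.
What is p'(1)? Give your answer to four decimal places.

5.5714

Write M_i for p''(x_i). With h_i = 1, 1, 1, 1 and divided differences Δ_i = -5, 10, -14, 1, the continuity of p' gives the tridiagonal system
  1·M_0 + 4·M_1 + 1·M_2 = 6(Δ_1 - Δ_0) = 90
  1·M_1 + 4·M_2 + 1·M_3 = 6(Δ_2 - Δ_1) = -144
  1·M_2 + 4·M_3 + 1·M_4 = 6(Δ_3 - Δ_2) = 90
Clamped end conditions give two more equations: 2h_0·M_0 + h_0·M_1 = 6(Δ_0 - p'(0)) = 0 and h_3·M_3 + 2h_3·M_4 = 6(p'(4) - Δ_3) = -24.
Hence M_0 = -148/7, M_1 = 296/7, M_2 = -58, M_3 = 320/7, M_4 = -244/7.
On [1, 2], p'(x) = b_1 + 2c_1·(x - 1) + 3d_1·(x - 1)² with b_1 = Δ_1 - h_1(2M_1 + M_2)/6 = 39/7, c_1 = M_1/2 = 148/7, d_1 = (M_2 - M_1)/(6h_1) = -117/7. So p'(1) = 39/7.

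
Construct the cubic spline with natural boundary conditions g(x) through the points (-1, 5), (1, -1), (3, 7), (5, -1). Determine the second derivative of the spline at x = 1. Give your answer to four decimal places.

Let m_i = g''(x_i). Step sizes h_i = 2, 2, 2; slopes of the chords Δ_i = (y_(i+1) - y_i)/h_i = -3, 4, -4.
  2·m_0 + 8·m_1 + 2·m_2 = 6(Δ_1 - Δ_0) = 42
  2·m_1 + 8·m_2 + 2·m_3 = 6(Δ_2 - Δ_1) = -48
Natural end conditions: m_0 = m_3 = 0.
Solving: m_0 = 0, m_1 = 36/5, m_2 = -39/5, m_3 = 0.

7.2000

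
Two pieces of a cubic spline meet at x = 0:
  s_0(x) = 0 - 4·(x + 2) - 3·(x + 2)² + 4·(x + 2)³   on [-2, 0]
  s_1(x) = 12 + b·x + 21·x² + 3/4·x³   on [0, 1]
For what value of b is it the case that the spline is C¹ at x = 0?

32

s_0'(x) = -4 - 6·(x + 2) + 12·(x + 2)², so s_0'(0) = 32. On the right, s_1'(0) = b, so b = 32.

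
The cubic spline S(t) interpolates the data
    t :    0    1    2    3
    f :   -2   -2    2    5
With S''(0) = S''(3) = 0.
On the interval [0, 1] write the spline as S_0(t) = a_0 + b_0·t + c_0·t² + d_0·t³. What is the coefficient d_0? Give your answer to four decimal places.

Put M_i = S'' at the i-th knot. Here h = (1, 1, 1) and Δ = (0, 4, 3), so the interior equations h_(i-1)·M_(i-1) + 2(h_(i-1)+h_i)·M_i + h_i·M_(i+1) = 6(Δ_i − Δ_(i-1)) read
  1·M_0 + 4·M_1 + 1·M_2 = 6(Δ_1 - Δ_0) = 24
  1·M_1 + 4·M_2 + 1·M_3 = 6(Δ_2 - Δ_1) = -6
Natural end conditions: M_0 = M_3 = 0.
Forward elimination and back-substitution give M_0 = 0, M_1 = 34/5, M_2 = -16/5, M_3 = 0.
On [0, 1], with S_0(t) = a_0 + b_0·t + c_0·t² + d_0·t³: c_0 = M_0/2 = 0, d_0 = (M_1 - M_0)/(6h_0) = 17/15, b_0 = Δ_0 - h_0(2M_0 + M_1)/6 = -17/15.

1.1333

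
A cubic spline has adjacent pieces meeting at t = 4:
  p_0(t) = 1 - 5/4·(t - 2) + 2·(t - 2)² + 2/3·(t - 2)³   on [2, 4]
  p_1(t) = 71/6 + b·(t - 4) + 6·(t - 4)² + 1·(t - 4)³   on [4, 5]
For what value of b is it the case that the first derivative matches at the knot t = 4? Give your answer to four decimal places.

p_0'(t) = -5/4 + 4·(t - 2) + 2·(t - 2)², so p_0'(4) = 59/4. On the right, p_1'(4) = b, so b = 59/4.

14.7500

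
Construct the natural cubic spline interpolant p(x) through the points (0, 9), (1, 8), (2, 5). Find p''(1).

Let m_i = p''(x_i). Step sizes h_i = 1, 1; slopes of the chords Δ_i = (y_(i+1) - y_i)/h_i = -1, -3.
  1·m_0 + 4·m_1 + 1·m_2 = 6(Δ_1 - Δ_0) = -12
Natural end conditions: m_0 = m_2 = 0.
Hence m_0 = 0, m_1 = -3, m_2 = 0.

-3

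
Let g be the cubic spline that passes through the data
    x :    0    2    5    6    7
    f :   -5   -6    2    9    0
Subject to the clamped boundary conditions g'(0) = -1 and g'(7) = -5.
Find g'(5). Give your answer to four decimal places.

Put m_i = g'' at the i-th knot. Here h = (2, 3, 1, 1) and Δ = (-1/2, 8/3, 7, -9), so the interior equations h_(i-1)·m_(i-1) + 2(h_(i-1)+h_i)·m_i + h_i·m_(i+1) = 6(Δ_i − Δ_(i-1)) read
  2·m_0 + 10·m_1 + 3·m_2 = 6(Δ_1 - Δ_0) = 19
  3·m_1 + 8·m_2 + 1·m_3 = 6(Δ_2 - Δ_1) = 26
  1·m_2 + 4·m_3 + 1·m_4 = 6(Δ_3 - Δ_2) = -96
Clamped end conditions give two more equations: 2h_0·m_0 + h_0·m_1 = 6(Δ_0 - g'(0)) = 3 and h_3·m_3 + 2h_3·m_4 = 6(g'(7) - Δ_3) = 24.
Hence m_0 = 589/564, m_1 = -83/141, m_2 = 2143/282, m_3 = -4657/141, m_4 = 8041/282.
On [5, 6], g'(x) = b_2 + 2c_2·(x - 5) + 3d_2·(x - 5)² with b_2 = Δ_2 - h_2(2m_2 + m_3)/6 = 1406/141, c_2 = m_2/2 = 2143/564, d_2 = (m_3 - m_2)/(6h_2) = -1273/188. So g'(5) = 1406/141.

9.9716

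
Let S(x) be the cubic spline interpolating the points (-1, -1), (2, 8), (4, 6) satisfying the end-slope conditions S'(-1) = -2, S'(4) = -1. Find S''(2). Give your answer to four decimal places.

-5.2000

Let m_i = S''(x_i). Step sizes h_i = 3, 2; slopes of the chords Δ_i = (y_(i+1) - y_i)/h_i = 3, -1.
  3·m_0 + 10·m_1 + 2·m_2 = 6(Δ_1 - Δ_0) = -24
Clamped end conditions give two more equations: 2h_0·m_0 + h_0·m_1 = 6(Δ_0 - S'(-1)) = 30 and h_1·m_1 + 2h_1·m_2 = 6(S'(4) - Δ_1) = 0.
Solving the tridiagonal system: m_0 = 38/5, m_1 = -26/5, m_2 = 13/5.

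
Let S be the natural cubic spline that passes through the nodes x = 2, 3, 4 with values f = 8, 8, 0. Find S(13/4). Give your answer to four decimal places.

6.6563

With M_i denoting the second derivative at x_i, h_i = 1, 1, and Δ_i = (y_(i+1) − y_i)/h_i = 0, -8:
  1·M_0 + 4·M_1 + 1·M_2 = 6(Δ_1 - Δ_0) = -48
Natural end conditions: M_0 = M_2 = 0.
Solving: M_0 = 0, M_1 = -12, M_2 = 0.
On [3, 4], S(x) = 8 - 4·(x - 3) - 6·(x - 3)² + 2·(x - 3)³.
With (x - 3) = 1/4: S(13/4) = 213/32.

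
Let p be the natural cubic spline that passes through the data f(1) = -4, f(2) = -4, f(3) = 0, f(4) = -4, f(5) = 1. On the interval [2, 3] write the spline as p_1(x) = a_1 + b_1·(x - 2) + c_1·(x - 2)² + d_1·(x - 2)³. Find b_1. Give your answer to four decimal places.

Put m_i = p'' at the i-th knot. Here h = (1, 1, 1, 1) and Δ = (0, 4, -4, 5), so the interior equations h_(i-1)·m_(i-1) + 2(h_(i-1)+h_i)·m_i + h_i·m_(i+1) = 6(Δ_i − Δ_(i-1)) read
  1·m_0 + 4·m_1 + 1·m_2 = 6(Δ_1 - Δ_0) = 24
  1·m_1 + 4·m_2 + 1·m_3 = 6(Δ_2 - Δ_1) = -48
  1·m_2 + 4·m_3 + 1·m_4 = 6(Δ_3 - Δ_2) = 54
Natural end conditions: m_0 = m_4 = 0.
Forward elimination and back-substitution give m_0 = 0, m_1 = 303/28, m_2 = -135/7, m_3 = 513/28, m_4 = 0.
On [2, 3], with p_1(x) = a_1 + b_1·(x - 2) + c_1·(x - 2)² + d_1·(x - 2)³: c_1 = m_1/2 = 303/56, d_1 = (m_2 - m_1)/(6h_1) = -281/56, b_1 = Δ_1 - h_1(2m_1 + m_2)/6 = 101/28.

3.6071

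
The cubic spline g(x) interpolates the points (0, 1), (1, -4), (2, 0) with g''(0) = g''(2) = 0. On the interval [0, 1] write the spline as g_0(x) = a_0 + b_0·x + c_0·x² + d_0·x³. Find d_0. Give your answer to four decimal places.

2.2500

With M_i denoting the second derivative at x_i, h_i = 1, 1, and Δ_i = (y_(i+1) − y_i)/h_i = -5, 4:
  1·M_0 + 4·M_1 + 1·M_2 = 6(Δ_1 - Δ_0) = 54
Natural end conditions: M_0 = M_2 = 0.
Forward elimination and back-substitution give M_0 = 0, M_1 = 27/2, M_2 = 0.
On [0, 1], with g_0(x) = a_0 + b_0·x + c_0·x² + d_0·x³: c_0 = M_0/2 = 0, d_0 = (M_1 - M_0)/(6h_0) = 9/4, b_0 = Δ_0 - h_0(2M_0 + M_1)/6 = -29/4.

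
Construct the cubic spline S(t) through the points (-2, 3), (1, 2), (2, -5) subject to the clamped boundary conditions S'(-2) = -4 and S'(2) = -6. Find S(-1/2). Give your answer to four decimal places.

2.9688

Let M_i = S''(x_i). Step sizes h_i = 3, 1; slopes of the chords Δ_i = (y_(i+1) - y_i)/h_i = -1/3, -7.
  3·M_0 + 8·M_1 + 1·M_2 = 6(Δ_1 - Δ_0) = -40
Clamped end conditions give two more equations: 2h_0·M_0 + h_0·M_1 = 6(Δ_0 - S'(-2)) = 22 and h_1·M_1 + 2h_1·M_2 = 6(S'(2) - Δ_1) = 6.
Forward elimination and back-substitution give M_0 = 49/6, M_1 = -9, M_2 = 15/2.
On [-2, 1], S(t) = 3 - 4·(t + 2) + 49/12·(t + 2)² - 103/108·(t + 2)³.
With (t + 2) = 3/2: S(-1/2) = 95/32.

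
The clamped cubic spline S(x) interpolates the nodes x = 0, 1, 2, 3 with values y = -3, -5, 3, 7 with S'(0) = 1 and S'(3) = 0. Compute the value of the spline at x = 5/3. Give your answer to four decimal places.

Put M_i = S'' at the i-th knot. Here h = (1, 1, 1) and Δ = (-2, 8, 4), so the interior equations h_(i-1)·M_(i-1) + 2(h_(i-1)+h_i)·M_i + h_i·M_(i+1) = 6(Δ_i − Δ_(i-1)) read
  1·M_0 + 4·M_1 + 1·M_2 = 6(Δ_1 - Δ_0) = 60
  1·M_1 + 4·M_2 + 1·M_3 = 6(Δ_2 - Δ_1) = -24
Clamped end conditions give two more equations: 2h_0·M_0 + h_0·M_1 = 6(Δ_0 - S'(0)) = -18 and h_2·M_2 + 2h_2·M_3 = 6(S'(3) - Δ_2) = -24.
Solving the tridiagonal system: M_0 = -304/15, M_1 = 338/15, M_2 = -148/15, M_3 = -106/15.
On [1, 2], S(x) = -5 + 32/15·(x - 1) + 169/15·(x - 1)² - 27/5·(x - 1)³.
With (x - 1) = 2/3: S(5/3) = -23/135.

-0.1704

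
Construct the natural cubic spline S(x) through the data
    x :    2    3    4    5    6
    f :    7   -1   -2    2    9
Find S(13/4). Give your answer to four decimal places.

Let M_i = S''(x_i). Step sizes h_i = 1, 1, 1, 1; slopes of the chords Δ_i = (y_(i+1) - y_i)/h_i = -8, -1, 4, 7.
  1·M_0 + 4·M_1 + 1·M_2 = 6(Δ_1 - Δ_0) = 42
  1·M_1 + 4·M_2 + 1·M_3 = 6(Δ_2 - Δ_1) = 30
  1·M_2 + 4·M_3 + 1·M_4 = 6(Δ_3 - Δ_2) = 18
Natural end conditions: M_0 = M_4 = 0.
Solving: M_0 = 0, M_1 = 66/7, M_2 = 30/7, M_3 = 24/7, M_4 = 0.
On [3, 4], S(x) = -1 - 34/7·(x - 3) + 33/7·(x - 3)² - 6/7·(x - 3)³.
With (x - 3) = 1/4: S(13/4) = -433/224.

-1.9330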